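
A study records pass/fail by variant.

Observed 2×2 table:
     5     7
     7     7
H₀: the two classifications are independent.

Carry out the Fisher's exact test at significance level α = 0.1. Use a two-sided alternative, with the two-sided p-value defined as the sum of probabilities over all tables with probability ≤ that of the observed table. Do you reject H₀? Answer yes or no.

Margins: r₁=12, r₂=14, c₁=12, c₂=14, n=26
p_obs = C(12,5)·C(14,7)/C(26,12); sum pmf over tables with pmf ≤ p_obs
p-value (two-sided) = 0.71269
At α=0.1: p ≥ α → fail to reject H₀

reject H₀: no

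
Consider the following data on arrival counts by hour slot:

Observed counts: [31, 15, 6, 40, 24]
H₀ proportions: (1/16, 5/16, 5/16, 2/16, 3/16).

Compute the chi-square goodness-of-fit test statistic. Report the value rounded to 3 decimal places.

test statistic = 160.579

n = 116; E_i = n·p_i = [7.25, 36.25, 36.25, 14.50, 21.75]
χ² = (31−7.25)²/7.25 + (15−36.25)²/36.25 + (6−36.25)²/36.25 + (40−14.50)²/14.50 + (24−21.75)²/21.75 = 160.5793
df = 4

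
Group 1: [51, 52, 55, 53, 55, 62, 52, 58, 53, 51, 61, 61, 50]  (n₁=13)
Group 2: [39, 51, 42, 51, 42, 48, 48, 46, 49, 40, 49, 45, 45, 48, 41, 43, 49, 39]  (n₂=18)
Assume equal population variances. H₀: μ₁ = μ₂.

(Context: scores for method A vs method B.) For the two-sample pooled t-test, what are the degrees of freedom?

df = n₁ + n₂ − 2 = 13 + 18 − 2 = 29

degrees of freedom = 29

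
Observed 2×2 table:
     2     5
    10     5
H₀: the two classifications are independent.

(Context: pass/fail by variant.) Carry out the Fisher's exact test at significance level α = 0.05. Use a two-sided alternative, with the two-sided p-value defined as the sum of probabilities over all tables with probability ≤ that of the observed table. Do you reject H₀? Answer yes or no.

reject H₀: no

Margins: r₁=7, r₂=15, c₁=12, c₂=10, n=22
p_obs = C(7,2)·C(15,10)/C(22,12); sum pmf over tables with pmf ≤ p_obs
p-value (two-sided) = 0.17183
At α=0.05: p ≥ α → fail to reject H₀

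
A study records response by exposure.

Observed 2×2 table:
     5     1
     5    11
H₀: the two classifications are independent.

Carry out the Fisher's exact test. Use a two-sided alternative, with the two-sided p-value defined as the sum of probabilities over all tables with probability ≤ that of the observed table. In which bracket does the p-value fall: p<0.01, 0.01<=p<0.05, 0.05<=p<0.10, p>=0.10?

Margins: r₁=6, r₂=16, c₁=10, c₂=12, n=22
p_obs = C(6,5)·C(16,5)/C(22,10); sum pmf over tables with pmf ≤ p_obs
p-value (two-sided) = 0.05573
→ bracket: 0.05<=p<0.10

p-value bracket: 0.05<=p<0.10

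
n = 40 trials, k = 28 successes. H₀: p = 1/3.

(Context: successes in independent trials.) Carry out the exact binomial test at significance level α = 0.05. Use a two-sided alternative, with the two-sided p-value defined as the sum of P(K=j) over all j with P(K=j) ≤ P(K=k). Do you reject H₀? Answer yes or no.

reject H₀: yes

Exact binomial: n=40, k=28, p₀=1/3=0.3333
P(X=j) = C(n,j)·p₀^j·(1−p₀)^(n−j); p = Σ P(X=j) over j with P(X=j) ≤ P(X=28)
p-value (two-sided) = 0.00000
At α=0.05: p < α → reject H₀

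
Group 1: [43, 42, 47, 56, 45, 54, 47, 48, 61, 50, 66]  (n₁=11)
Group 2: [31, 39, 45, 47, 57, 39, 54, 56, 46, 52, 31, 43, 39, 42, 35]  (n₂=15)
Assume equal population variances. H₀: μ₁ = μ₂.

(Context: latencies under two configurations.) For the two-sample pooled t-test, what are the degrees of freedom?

df = n₁ + n₂ − 2 = 11 + 15 − 2 = 24

degrees of freedom = 24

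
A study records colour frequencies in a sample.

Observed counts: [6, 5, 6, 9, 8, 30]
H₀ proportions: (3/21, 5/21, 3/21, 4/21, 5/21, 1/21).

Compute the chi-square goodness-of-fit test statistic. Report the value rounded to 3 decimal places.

n = 64; E_i = n·p_i = [9.14, 15.24, 9.14, 12.19, 15.24, 3.05]
χ² = (6−9.14)²/9.14 + (5−15.24)²/15.24 + (6−9.14)²/9.14 + (9−12.19)²/12.19 + (8−15.24)²/15.24 + (30−3.05)²/3.05 = 251.6727
df = 5

test statistic = 251.673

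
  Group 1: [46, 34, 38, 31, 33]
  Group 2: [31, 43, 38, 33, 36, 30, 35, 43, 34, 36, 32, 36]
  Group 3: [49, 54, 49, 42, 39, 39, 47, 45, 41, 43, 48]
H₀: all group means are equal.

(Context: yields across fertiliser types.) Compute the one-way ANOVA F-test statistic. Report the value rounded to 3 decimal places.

Group means [36.40, 35.58, 45.09], grand mean 39.464
SSB = Σnᵢ(x̄ᵢ−x̄)² = 575.939; SSW = ΣΣ(x−x̄ᵢ)² = 559.026
MSB = 575.939/2 = 287.9693; MSW = 559.026/25 = 22.3610
F = MSB/MSW = 12.8782
df = (2, 25)

test statistic = 12.878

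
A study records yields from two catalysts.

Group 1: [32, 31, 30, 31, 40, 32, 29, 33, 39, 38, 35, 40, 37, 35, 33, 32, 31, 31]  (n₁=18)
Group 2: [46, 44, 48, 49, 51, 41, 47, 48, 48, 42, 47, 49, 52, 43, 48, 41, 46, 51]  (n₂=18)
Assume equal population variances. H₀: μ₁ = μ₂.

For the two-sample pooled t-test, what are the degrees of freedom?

degrees of freedom = 34

df = n₁ + n₂ − 2 = 18 + 18 − 2 = 34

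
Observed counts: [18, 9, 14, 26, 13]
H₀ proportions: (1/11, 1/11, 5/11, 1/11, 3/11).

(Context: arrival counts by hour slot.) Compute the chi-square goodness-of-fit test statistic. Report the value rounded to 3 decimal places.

test statistic = 81.773

n = 80; E_i = n·p_i = [7.27, 7.27, 36.36, 7.27, 21.82]
χ² = (18−7.27)²/7.27 + (9−7.27)²/7.27 + (14−36.36)²/36.36 + (26−7.27)²/7.27 + (13−21.82)²/21.82 = 81.7733
df = 4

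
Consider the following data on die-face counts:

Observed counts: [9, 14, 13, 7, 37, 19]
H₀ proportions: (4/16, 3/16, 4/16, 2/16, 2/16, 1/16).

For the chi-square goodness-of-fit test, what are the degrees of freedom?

degrees of freedom = 5

df = k − 1 = 6 − 1 = 5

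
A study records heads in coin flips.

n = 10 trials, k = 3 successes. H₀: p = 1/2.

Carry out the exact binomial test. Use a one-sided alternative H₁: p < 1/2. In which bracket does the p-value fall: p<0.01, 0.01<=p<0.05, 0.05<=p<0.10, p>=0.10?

p-value bracket: p>=0.10

Exact binomial: n=10, k=3, p₀=1/2=0.5000
P(X≤3) from Σ C(n,i)·p₀^i·(1−p₀)^(n−i)
p-value (one-sided, H₁ less) = 0.17188
→ bracket: p>=0.10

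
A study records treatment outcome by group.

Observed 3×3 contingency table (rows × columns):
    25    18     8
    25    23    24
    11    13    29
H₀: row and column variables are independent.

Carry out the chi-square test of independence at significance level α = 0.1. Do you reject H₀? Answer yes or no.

Row totals [51, 72, 53], col totals [61, 54, 61], n=176
χ² = (25−17.68)²/17.68 + (18−15.65)²/15.65 + (8−17.68)²/17.68 + (25−24.95)²/24.95 + (23−22.09)²/22.09 + (24−24.95)²/24.95 + (11−18.37)²/18.37 + (13−16.26)²/16.26 + (29−18.37)²/18.37 = 18.5217
df = 4
p-value (upper-tail) = 0.00098
At α=0.1: p < α → reject H₀

reject H₀: yes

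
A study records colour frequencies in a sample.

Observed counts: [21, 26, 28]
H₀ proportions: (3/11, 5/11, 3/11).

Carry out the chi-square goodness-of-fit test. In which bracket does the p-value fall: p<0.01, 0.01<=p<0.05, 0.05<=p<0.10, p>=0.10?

p-value bracket: 0.05<=p<0.10

n = 75; E_i = n·p_i = [20.45, 34.09, 20.45]
χ² = (21−20.45)²/20.45 + (26−34.09)²/34.09 + (28−20.45)²/20.45 = 4.7182
df = 2
p-value (upper-tail) = 0.09450
→ bracket: 0.05<=p<0.10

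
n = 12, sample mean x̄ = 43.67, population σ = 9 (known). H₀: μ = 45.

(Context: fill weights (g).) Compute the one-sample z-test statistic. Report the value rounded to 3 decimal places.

SE = σ/√n = 9/√12 = 2.5981
z = (x̄−μ₀)/SE = (43.67−45)/2.5981 = -0.5119

test statistic = -0.512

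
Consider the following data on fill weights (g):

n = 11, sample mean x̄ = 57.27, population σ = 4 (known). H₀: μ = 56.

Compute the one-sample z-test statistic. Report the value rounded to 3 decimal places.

SE = σ/√n = 4/√11 = 1.2060
z = (x̄−μ₀)/SE = (57.27−56)/1.2060 = 1.0530

test statistic = 1.053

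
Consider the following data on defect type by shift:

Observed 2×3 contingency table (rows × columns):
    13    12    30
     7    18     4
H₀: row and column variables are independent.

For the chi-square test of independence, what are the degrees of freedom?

df = (r−1)(c−1) = (2−1)·(3−1) = 2

degrees of freedom = 2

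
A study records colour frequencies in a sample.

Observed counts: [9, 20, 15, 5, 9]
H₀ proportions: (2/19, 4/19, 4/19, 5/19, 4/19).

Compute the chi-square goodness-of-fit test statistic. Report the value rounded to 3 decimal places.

test statistic = 14.724

n = 58; E_i = n·p_i = [6.11, 12.21, 12.21, 15.26, 12.21]
χ² = (9−6.11)²/6.11 + (20−12.21)²/12.21 + (15−12.21)²/12.21 + (5−15.26)²/15.26 + (9−12.21)²/12.21 = 14.7241
df = 4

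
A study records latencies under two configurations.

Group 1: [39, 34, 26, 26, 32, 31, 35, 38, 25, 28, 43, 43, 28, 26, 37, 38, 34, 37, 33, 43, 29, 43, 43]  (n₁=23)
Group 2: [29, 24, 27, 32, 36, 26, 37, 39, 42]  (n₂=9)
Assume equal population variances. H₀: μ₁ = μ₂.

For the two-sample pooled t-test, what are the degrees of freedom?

degrees of freedom = 30

df = n₁ + n₂ − 2 = 23 + 9 − 2 = 30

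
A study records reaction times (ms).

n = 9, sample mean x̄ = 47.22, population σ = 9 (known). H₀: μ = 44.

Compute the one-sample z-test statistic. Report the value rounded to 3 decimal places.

test statistic = 1.073

SE = σ/√n = 9/√9 = 3.0000
z = (x̄−μ₀)/SE = (47.22−44)/3.0000 = 1.0733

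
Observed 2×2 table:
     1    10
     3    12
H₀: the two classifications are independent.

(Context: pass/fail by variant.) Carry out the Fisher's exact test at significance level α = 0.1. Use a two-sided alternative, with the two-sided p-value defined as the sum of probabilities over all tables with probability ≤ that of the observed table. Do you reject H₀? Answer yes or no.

reject H₀: no

Margins: r₁=11, r₂=15, c₁=4, c₂=22, n=26
p_obs = C(11,1)·C(15,3)/C(26,4); sum pmf over tables with pmf ≤ p_obs
p-value (two-sided) = 0.61371
At α=0.1: p ≥ α → fail to reject H₀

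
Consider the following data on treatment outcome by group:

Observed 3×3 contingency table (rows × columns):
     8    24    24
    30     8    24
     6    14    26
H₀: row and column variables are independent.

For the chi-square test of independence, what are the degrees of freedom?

df = (r−1)(c−1) = (3−1)·(3−1) = 4

degrees of freedom = 4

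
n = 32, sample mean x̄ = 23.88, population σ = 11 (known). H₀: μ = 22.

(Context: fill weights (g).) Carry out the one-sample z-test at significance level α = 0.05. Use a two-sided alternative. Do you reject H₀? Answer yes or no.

reject H₀: no

SE = σ/√n = 11/√32 = 1.9445
z = (x̄−μ₀)/SE = (23.88−22)/1.9445 = 0.9668
p-value (two-sided) = 0.33364
At α=0.05: p ≥ α → fail to reject H₀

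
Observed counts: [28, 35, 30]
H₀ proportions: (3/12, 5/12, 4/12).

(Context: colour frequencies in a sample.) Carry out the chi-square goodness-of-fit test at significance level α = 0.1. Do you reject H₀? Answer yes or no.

reject H₀: no

n = 93; E_i = n·p_i = [23.25, 38.75, 31.00]
χ² = (28−23.25)²/23.25 + (35−38.75)²/38.75 + (30−31.00)²/31.00 = 1.3656
df = 2
p-value (upper-tail) = 0.50520
At α=0.1: p ≥ α → fail to reject H₀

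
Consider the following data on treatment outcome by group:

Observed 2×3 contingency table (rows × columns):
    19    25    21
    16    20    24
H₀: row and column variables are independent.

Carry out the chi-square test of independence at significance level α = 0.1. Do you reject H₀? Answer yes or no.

Row totals [65, 60], col totals [35, 45, 45], n=125
χ² = (19−18.20)²/18.20 + (25−23.40)²/23.40 + (21−23.40)²/23.40 + (16−16.80)²/16.80 + (20−21.60)²/21.60 + (24−21.60)²/21.60 = 0.8140
df = 2
p-value (upper-tail) = 0.66564
At α=0.1: p ≥ α → fail to reject H₀

reject H₀: no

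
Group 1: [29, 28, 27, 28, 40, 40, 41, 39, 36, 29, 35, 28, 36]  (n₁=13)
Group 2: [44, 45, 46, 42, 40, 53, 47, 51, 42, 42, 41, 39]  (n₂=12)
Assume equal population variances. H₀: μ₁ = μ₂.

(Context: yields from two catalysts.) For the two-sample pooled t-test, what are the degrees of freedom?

df = n₁ + n₂ − 2 = 13 + 12 − 2 = 23

degrees of freedom = 23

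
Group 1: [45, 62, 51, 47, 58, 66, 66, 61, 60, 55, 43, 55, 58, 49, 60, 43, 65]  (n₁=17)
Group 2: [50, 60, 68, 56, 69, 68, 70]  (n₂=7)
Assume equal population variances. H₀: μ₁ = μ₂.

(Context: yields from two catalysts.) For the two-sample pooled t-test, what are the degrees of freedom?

degrees of freedom = 22

df = n₁ + n₂ − 2 = 17 + 7 − 2 = 22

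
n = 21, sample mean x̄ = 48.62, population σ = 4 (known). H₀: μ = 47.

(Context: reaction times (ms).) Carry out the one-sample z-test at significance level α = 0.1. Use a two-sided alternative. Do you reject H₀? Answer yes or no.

SE = σ/√n = 4/√21 = 0.8729
z = (x̄−μ₀)/SE = (48.62−47)/0.8729 = 1.8559
p-value (two-sided) = 0.06346
At α=0.1: p < α → reject H₀

reject H₀: yes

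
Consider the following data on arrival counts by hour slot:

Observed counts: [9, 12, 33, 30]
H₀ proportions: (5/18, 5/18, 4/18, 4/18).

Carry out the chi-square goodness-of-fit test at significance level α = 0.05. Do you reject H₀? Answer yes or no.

reject H₀: yes

n = 84; E_i = n·p_i = [23.33, 23.33, 18.67, 18.67]
χ² = (9−23.33)²/23.33 + (12−23.33)²/23.33 + (33−18.67)²/18.67 + (30−18.67)²/18.67 = 32.1964
df = 3
p-value (upper-tail) = 0.00000
At α=0.05: p < α → reject H₀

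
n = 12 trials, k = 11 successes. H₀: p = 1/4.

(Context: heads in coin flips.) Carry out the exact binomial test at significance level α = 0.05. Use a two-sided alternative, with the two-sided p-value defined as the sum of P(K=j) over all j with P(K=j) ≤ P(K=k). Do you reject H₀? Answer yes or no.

reject H₀: yes

Exact binomial: n=12, k=11, p₀=1/4=0.2500
P(X=j) = C(n,j)·p₀^j·(1−p₀)^(n−j); p = Σ P(X=j) over j with P(X=j) ≤ P(X=11)
p-value (two-sided) = 0.00000
At α=0.05: p < α → reject H₀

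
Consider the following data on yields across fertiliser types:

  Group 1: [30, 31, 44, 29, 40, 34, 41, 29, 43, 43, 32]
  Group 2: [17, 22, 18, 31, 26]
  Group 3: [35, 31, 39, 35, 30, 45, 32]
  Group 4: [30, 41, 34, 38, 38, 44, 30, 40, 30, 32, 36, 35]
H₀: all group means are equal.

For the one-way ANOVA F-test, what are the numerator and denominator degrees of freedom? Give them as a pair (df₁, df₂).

degrees of freedom = [3, 31]

k = 4 groups, N = 35 total
df = (k−1, N−k) = (4−1, 35−4) = (3, 31)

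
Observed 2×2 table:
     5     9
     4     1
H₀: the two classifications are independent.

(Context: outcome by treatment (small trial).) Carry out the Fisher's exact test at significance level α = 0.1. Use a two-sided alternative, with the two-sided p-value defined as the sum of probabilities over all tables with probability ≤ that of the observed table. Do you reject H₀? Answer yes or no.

reject H₀: no

Margins: r₁=14, r₂=5, c₁=9, c₂=10, n=19
p_obs = C(14,5)·C(5,4)/C(19,9); sum pmf over tables with pmf ≤ p_obs
p-value (two-sided) = 0.14087
At α=0.1: p ≥ α → fail to reject H₀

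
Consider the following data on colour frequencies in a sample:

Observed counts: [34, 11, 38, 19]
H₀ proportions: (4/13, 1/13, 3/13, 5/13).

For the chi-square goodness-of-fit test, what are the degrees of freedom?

df = k − 1 = 4 − 1 = 3

degrees of freedom = 3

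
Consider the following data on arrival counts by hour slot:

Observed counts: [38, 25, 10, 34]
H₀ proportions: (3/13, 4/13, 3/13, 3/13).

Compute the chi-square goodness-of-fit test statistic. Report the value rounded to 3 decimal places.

test statistic = 21.329

n = 107; E_i = n·p_i = [24.69, 32.92, 24.69, 24.69]
χ² = (38−24.69)²/24.69 + (25−32.92)²/32.92 + (10−24.69)²/24.69 + (34−24.69)²/24.69 = 21.3294
df = 3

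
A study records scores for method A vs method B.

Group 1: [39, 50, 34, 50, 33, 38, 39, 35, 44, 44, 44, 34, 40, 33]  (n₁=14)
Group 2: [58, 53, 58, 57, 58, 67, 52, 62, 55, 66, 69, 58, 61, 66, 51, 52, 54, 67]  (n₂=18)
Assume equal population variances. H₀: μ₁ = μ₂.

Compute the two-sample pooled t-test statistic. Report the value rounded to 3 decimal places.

x̄₁=39.786, s₁=5.873, n₁=14
x̄₂=59.111, s₂=5.870, n₂=18
s_p² = [13·5.873² + 17·5.870²]/30 = 34.4712
SE = √(s_p²·(1/14+1/18)) = 2.0922
t = (39.786−59.111)/2.0922 = -9.2369
df = 30

test statistic = -9.237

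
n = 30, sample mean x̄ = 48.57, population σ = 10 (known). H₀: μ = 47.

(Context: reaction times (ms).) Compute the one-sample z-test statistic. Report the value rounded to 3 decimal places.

test statistic = 0.860

SE = σ/√n = 10/√30 = 1.8257
z = (x̄−μ₀)/SE = (48.57−47)/1.8257 = 0.8599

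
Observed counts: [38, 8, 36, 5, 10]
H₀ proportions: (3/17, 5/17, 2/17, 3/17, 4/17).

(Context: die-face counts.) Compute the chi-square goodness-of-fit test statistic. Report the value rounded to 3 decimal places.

test statistic = 109.010

n = 97; E_i = n·p_i = [17.12, 28.53, 11.41, 17.12, 22.82]
χ² = (38−17.12)²/17.12 + (8−28.53)²/28.53 + (36−11.41)²/11.41 + (5−17.12)²/17.12 + (10−22.82)²/22.82 = 109.0096
df = 4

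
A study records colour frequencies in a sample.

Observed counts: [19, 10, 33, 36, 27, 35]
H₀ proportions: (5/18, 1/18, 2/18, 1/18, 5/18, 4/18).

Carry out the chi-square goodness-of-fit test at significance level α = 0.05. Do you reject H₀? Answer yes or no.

reject H₀: yes

n = 160; E_i = n·p_i = [44.44, 8.89, 17.78, 8.89, 44.44, 35.56]
χ² = (19−44.44)²/44.44 + (10−8.89)²/8.89 + (33−17.78)²/17.78 + (36−8.89)²/8.89 + (27−44.44)²/44.44 + (35−35.56)²/35.56 = 117.2844
df = 5
p-value (upper-tail) = 0.00000
At α=0.05: p < α → reject H₀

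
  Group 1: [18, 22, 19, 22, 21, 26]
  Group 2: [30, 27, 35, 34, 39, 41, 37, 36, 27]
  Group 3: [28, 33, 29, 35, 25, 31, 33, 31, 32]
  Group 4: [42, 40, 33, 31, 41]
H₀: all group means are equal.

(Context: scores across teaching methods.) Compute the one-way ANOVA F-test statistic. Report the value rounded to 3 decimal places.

Group means [21.33, 34.00, 30.78, 37.40], grand mean 30.966
SSB = Σnᵢ(x̄ᵢ−x̄)² = 846.877; SSW = ΣΣ(x−x̄ᵢ)² = 416.089
MSB = 846.877/3 = 282.2922; MSW = 416.089/25 = 16.6436
F = MSB/MSW = 16.9611
df = (3, 25)

test statistic = 16.961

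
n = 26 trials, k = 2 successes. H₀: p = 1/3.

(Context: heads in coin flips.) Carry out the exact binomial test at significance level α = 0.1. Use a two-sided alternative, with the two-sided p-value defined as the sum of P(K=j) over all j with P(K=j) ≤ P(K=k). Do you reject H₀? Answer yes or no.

reject H₀: yes

Exact binomial: n=26, k=2, p₀=1/3=0.3333
P(X=j) = C(n,j)·p₀^j·(1−p₀)^(n−j); p = Σ P(X=j) over j with P(X=j) ≤ P(X=2)
p-value (two-sided) = 0.00548
At α=0.1: p < α → reject H₀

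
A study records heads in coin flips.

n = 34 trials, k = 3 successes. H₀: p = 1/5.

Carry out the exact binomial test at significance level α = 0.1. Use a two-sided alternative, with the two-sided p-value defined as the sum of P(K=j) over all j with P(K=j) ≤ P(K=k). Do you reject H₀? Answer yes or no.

Exact binomial: n=34, k=3, p₀=1/5=0.2000
P(X=j) = C(n,j)·p₀^j·(1−p₀)^(n−j); p = Σ P(X=j) over j with P(X=j) ≤ P(X=3)
p-value (two-sided) = 0.13203
At α=0.1: p ≥ α → fail to reject H₀

reject H₀: no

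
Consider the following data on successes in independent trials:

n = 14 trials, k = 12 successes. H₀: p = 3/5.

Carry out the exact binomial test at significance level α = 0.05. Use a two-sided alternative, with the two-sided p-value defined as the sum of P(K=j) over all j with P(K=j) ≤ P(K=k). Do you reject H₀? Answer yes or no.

Exact binomial: n=14, k=12, p₀=3/5=0.6000
P(X=j) = C(n,j)·p₀^j·(1−p₀)^(n−j); p = Σ P(X=j) over j with P(X=j) ≤ P(X=12)
p-value (two-sided) = 0.05730
At α=0.05: p ≥ α → fail to reject H₀

reject H₀: no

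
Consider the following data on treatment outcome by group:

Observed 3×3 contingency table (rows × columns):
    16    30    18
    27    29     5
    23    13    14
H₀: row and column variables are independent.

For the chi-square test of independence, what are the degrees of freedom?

degrees of freedom = 4

df = (r−1)(c−1) = (3−1)·(3−1) = 4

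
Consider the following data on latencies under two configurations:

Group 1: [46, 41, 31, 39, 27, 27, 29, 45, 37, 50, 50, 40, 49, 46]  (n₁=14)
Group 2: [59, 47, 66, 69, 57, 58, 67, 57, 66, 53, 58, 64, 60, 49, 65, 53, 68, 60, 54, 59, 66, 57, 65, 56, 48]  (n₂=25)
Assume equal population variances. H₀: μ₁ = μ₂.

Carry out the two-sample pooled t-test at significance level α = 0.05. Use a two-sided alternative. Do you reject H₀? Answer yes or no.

x̄₁=39.786, s₁=8.451, n₁=14
x̄₂=59.240, s₂=6.372, n₂=25
s_p² = [13·8.451² + 24·6.372²]/37 = 51.4302
SE = √(s_p²·(1/14+1/25)) = 2.3939
t = (39.786−59.240)/2.3939 = -8.1266
df = 37
p-value (two-sided) = 0.00000
At α=0.05: p < α → reject H₀

reject H₀: yes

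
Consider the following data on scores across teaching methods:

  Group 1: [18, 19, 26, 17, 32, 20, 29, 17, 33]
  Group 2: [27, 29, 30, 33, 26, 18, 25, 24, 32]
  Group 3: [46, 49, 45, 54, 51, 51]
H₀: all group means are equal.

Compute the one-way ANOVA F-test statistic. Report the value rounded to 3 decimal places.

Group means [23.44, 27.11, 49.33], grand mean 31.292
SSB = Σnᵢ(x̄ᵢ−x̄)² = 2664.514; SSW = ΣΣ(x−x̄ᵢ)² = 572.444
MSB = 2664.514/2 = 1332.2569; MSW = 572.444/21 = 27.2593
F = MSB/MSW = 48.8736
df = (2, 21)

test statistic = 48.874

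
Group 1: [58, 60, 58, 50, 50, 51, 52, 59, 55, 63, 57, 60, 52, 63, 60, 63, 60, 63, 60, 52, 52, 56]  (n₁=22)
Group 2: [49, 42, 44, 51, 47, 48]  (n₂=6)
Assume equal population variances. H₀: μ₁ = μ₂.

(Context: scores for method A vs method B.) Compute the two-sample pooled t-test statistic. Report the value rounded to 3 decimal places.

test statistic = 5.091

x̄₁=57.000, s₁=4.546, n₁=22
x̄₂=46.833, s₂=3.312, n₂=6
s_p² = [21·4.546² + 5·3.312²]/26 = 18.8013
SE = √(s_p²·(1/22+1/6)) = 1.9970
t = (57.000−46.833)/1.9970 = 5.0909
df = 26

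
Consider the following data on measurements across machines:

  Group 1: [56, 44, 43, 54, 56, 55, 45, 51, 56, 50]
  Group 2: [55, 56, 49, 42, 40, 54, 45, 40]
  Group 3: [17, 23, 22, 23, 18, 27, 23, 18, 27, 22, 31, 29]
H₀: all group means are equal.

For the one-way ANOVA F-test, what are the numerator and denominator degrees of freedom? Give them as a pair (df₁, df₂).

k = 3 groups, N = 30 total
df = (k−1, N−k) = (3−1, 30−3) = (2, 27)

degrees of freedom = [2, 27]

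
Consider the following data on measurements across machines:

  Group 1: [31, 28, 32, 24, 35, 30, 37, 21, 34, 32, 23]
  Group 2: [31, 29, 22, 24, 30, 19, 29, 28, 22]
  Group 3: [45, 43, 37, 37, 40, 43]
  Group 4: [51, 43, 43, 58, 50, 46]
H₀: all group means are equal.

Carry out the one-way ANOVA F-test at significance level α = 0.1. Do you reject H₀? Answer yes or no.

reject H₀: yes

Group means [29.73, 26.00, 40.83, 48.50], grand mean 34.281
SSB = Σnᵢ(x̄ᵢ−x̄)² = 2315.954; SSW = ΣΣ(x−x̄ᵢ)² = 638.515
MSB = 2315.954/3 = 771.9845; MSW = 638.515/28 = 22.8041
F = MSB/MSW = 33.8529
df = (3, 28)
p-value (upper-tail) = 0.00000
At α=0.1: p < α → reject H₀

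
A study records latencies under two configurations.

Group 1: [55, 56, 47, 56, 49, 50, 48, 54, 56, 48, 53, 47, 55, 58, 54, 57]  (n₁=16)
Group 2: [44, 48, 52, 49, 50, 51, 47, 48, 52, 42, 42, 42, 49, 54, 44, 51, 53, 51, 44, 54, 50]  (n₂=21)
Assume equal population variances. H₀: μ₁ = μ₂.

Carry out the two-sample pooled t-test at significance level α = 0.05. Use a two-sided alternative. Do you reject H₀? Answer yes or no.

x̄₁=52.688, s₁=3.860, n₁=16
x̄₂=48.429, s₂=3.995, n₂=21
s_p² = [15·3.860² + 20·3.995²]/35 = 15.5023
SE = √(s_p²·(1/16+1/21)) = 1.3066
t = (52.688−48.429)/1.3066 = 3.2597
df = 35
p-value (two-sided) = 0.00249
At α=0.05: p < α → reject H₀

reject H₀: yes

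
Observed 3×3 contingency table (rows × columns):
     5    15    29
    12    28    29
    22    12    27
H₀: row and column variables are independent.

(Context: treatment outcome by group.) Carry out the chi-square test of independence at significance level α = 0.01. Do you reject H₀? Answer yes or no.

Row totals [49, 69, 61], col totals [39, 55, 85], n=179
χ² = (5−10.68)²/10.68 + (15−15.06)²/15.06 + (29−23.27)²/23.27 + (12−15.03)²/15.03 + (28−21.20)²/21.20 + (29−32.77)²/32.77 + (22−13.29)²/13.29 + (12−18.74)²/18.74 + (27−28.97)²/28.97 = 15.9219
df = 4
p-value (upper-tail) = 0.00313
At α=0.01: p < α → reject H₀

reject H₀: yes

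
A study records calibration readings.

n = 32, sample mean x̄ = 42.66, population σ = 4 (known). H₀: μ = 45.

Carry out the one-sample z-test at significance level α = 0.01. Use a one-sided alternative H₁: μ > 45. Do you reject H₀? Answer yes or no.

SE = σ/√n = 4/√32 = 0.7071
z = (x̄−μ₀)/SE = (42.66−45)/0.7071 = -3.3093
p-value (one-sided, H₁ greater) = 0.99953
At α=0.01: p ≥ α → fail to reject H₀

reject H₀: no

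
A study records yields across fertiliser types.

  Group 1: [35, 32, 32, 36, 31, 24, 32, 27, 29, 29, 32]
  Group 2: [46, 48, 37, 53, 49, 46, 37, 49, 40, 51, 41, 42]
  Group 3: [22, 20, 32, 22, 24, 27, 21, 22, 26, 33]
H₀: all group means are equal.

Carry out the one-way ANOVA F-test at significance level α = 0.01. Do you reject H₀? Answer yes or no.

reject H₀: yes

Group means [30.82, 44.92, 24.90], grand mean 34.152
SSB = Σnᵢ(x̄ᵢ−x̄)² = 2368.789; SSW = ΣΣ(x−x̄ᵢ)² = 625.453
MSB = 2368.789/2 = 1184.3947; MSW = 625.453/30 = 20.8484
F = MSB/MSW = 56.8098
df = (2, 30)
p-value (upper-tail) = 0.00000
At α=0.01: p < α → reject H₀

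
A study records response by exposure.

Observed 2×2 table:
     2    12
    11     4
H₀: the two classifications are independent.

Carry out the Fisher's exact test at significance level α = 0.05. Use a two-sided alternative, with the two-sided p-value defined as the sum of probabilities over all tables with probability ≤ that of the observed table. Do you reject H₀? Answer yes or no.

Margins: r₁=14, r₂=15, c₁=13, c₂=16, n=29
p_obs = C(14,2)·C(15,11)/C(29,13); sum pmf over tables with pmf ≤ p_obs
p-value (two-sided) = 0.00251
At α=0.05: p < α → reject H₀

reject H₀: yes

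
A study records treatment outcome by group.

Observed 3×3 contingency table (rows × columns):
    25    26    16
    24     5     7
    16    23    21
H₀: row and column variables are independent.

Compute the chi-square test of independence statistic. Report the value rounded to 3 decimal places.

test statistic = 16.806

Row totals [67, 36, 60], col totals [65, 54, 44], n=163
χ² = (25−26.72)²/26.72 + (26−22.20)²/22.20 + (16−18.09)²/18.09 + (24−14.36)²/14.36 + (5−11.93)²/11.93 + (7−9.72)²/9.72 + (16−23.93)²/23.93 + (23−19.88)²/19.88 + (21−16.20)²/16.20 = 16.8056
df = 4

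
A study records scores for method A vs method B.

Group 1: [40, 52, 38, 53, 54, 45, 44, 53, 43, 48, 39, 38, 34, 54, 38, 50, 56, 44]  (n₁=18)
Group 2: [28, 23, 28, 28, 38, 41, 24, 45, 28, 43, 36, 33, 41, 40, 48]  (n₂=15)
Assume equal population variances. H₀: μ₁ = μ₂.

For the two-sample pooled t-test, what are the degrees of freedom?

degrees of freedom = 31

df = n₁ + n₂ − 2 = 18 + 15 − 2 = 31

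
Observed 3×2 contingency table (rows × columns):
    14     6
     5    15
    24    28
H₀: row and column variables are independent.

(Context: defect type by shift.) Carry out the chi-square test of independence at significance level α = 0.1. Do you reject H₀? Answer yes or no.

reject H₀: yes

Row totals [20, 20, 52], col totals [43, 49], n=92
χ² = (14−9.35)²/9.35 + (6−10.65)²/10.65 + (5−9.35)²/9.35 + (15−10.65)²/10.65 + (24−24.30)²/24.30 + (28−27.70)²/27.70 = 8.1511
df = 2
p-value (upper-tail) = 0.01698
At α=0.1: p < α → reject H₀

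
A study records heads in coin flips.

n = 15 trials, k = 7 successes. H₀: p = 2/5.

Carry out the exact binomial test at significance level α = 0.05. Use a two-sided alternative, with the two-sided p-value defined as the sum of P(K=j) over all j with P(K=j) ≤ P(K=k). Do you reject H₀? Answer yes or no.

Exact binomial: n=15, k=7, p₀=2/5=0.4000
P(X=j) = C(n,j)·p₀^j·(1−p₀)^(n−j); p = Σ P(X=j) over j with P(X=j) ≤ P(X=7)
p-value (two-sided) = 0.60746
At α=0.05: p ≥ α → fail to reject H₀

reject H₀: no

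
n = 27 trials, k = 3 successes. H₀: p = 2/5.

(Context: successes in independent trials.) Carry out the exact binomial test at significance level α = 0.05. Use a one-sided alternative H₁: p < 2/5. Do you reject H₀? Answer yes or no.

Exact binomial: n=27, k=3, p₀=2/5=0.4000
P(X≤3) from Σ C(n,i)·p₀^i·(1−p₀)^(n−i)
p-value (one-sided, H₁ less) = 0.00107
At α=0.05: p < α → reject H₀

reject H₀: yes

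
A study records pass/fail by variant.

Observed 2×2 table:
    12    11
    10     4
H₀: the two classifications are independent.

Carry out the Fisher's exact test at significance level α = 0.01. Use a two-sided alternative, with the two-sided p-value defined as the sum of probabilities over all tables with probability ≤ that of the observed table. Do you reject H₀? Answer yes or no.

Margins: r₁=23, r₂=14, c₁=22, c₂=15, n=37
p_obs = C(23,12)·C(14,10)/C(37,22); sum pmf over tables with pmf ≤ p_obs
p-value (two-sided) = 0.31364
At α=0.01: p ≥ α → fail to reject H₀

reject H₀: no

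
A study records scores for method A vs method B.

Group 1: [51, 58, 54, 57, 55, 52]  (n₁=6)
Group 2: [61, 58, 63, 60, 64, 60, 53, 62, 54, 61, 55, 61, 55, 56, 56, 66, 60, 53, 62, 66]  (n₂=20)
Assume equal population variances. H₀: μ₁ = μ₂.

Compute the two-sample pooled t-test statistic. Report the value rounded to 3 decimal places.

test statistic = -2.679

x̄₁=54.500, s₁=2.739, n₁=6
x̄₂=59.300, s₂=4.092, n₂=20
s_p² = [5·2.739² + 19·4.092²]/24 = 14.8208
SE = √(s_p²·(1/6+1/20)) = 1.7920
t = (54.500−59.300)/1.7920 = -2.6786
df = 24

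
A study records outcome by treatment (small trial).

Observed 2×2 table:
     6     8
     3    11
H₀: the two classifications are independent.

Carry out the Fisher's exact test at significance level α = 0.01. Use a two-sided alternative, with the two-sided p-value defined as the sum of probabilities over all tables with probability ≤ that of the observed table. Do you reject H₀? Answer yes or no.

Margins: r₁=14, r₂=14, c₁=9, c₂=19, n=28
p_obs = C(14,6)·C(14,3)/C(28,9); sum pmf over tables with pmf ≤ p_obs
p-value (two-sided) = 0.41971
At α=0.01: p ≥ α → fail to reject H₀

reject H₀: no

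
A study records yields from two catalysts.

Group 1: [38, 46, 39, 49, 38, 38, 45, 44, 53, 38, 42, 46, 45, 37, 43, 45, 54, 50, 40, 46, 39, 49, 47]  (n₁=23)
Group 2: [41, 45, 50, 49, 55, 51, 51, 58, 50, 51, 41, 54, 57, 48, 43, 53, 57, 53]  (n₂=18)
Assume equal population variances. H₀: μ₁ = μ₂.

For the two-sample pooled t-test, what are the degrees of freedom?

degrees of freedom = 39

df = n₁ + n₂ − 2 = 23 + 18 − 2 = 39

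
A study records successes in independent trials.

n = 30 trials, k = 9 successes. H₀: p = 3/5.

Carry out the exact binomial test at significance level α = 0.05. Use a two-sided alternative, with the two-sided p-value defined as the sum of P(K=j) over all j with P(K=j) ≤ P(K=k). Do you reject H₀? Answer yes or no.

reject H₀: yes

Exact binomial: n=30, k=9, p₀=3/5=0.6000
P(X=j) = C(n,j)·p₀^j·(1−p₀)^(n−j); p = Σ P(X=j) over j with P(X=j) ≤ P(X=9)
p-value (two-sided) = 0.00117
At α=0.05: p < α → reject H₀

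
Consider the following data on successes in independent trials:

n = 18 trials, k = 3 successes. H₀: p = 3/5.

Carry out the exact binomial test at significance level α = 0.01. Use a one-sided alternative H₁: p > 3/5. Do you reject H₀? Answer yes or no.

Exact binomial: n=18, k=3, p₀=3/5=0.6000
P(X≥3) from Σ C(n,i)·p₀^i·(1−p₀)^(n−i)
p-value (one-sided, H₁ greater) = 0.99997
At α=0.01: p ≥ α → fail to reject H₀

reject H₀: no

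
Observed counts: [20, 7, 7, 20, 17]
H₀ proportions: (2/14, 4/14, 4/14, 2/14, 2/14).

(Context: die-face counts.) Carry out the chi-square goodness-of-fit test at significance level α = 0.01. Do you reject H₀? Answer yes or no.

n = 71; E_i = n·p_i = [10.14, 20.29, 20.29, 10.14, 10.14]
χ² = (20−10.14)²/10.14 + (7−20.29)²/20.29 + (7−20.29)²/20.29 + (20−10.14)²/10.14 + (17−10.14)²/10.14 = 41.1972
df = 4
p-value (upper-tail) = 0.00000
At α=0.01: p < α → reject H₀

reject H₀: yes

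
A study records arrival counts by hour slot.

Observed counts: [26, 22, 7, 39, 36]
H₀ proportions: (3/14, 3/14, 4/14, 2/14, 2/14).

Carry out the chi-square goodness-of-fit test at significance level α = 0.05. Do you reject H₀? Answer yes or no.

reject H₀: yes

n = 130; E_i = n·p_i = [27.86, 27.86, 37.14, 18.57, 18.57]
χ² = (26−27.86)²/27.86 + (22−27.86)²/27.86 + (7−37.14)²/37.14 + (39−18.57)²/18.57 + (36−18.57)²/18.57 = 64.6449
df = 4
p-value (upper-tail) = 0.00000
At α=0.05: p < α → reject H₀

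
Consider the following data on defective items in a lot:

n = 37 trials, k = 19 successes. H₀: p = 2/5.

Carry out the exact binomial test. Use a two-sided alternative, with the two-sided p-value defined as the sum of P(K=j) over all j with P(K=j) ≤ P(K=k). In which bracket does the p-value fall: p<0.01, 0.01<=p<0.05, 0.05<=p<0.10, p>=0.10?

Exact binomial: n=37, k=19, p₀=2/5=0.4000
P(X=j) = C(n,j)·p₀^j·(1−p₀)^(n−j); p = Σ P(X=j) over j with P(X=j) ≤ P(X=19)
p-value (two-sided) = 0.18016
→ bracket: p>=0.10

p-value bracket: p>=0.10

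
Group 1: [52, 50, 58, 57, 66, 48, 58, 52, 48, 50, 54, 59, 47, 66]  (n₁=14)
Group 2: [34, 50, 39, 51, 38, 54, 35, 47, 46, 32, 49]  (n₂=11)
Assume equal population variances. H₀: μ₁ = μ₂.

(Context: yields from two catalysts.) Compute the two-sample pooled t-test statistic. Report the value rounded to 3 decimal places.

x̄₁=54.643, s₁=6.259, n₁=14
x̄₂=43.182, s₂=7.757, n₂=11
s_p² = [13·6.259² + 10·7.757²]/23 = 48.2979
SE = √(s_p²·(1/14+1/11)) = 2.8001
t = (54.643−43.182)/2.8001 = 4.0931
df = 23

test statistic = 4.093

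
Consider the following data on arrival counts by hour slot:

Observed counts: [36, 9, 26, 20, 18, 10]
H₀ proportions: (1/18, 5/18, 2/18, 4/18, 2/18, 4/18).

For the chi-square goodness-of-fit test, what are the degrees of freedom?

degrees of freedom = 5

df = k − 1 = 6 − 1 = 5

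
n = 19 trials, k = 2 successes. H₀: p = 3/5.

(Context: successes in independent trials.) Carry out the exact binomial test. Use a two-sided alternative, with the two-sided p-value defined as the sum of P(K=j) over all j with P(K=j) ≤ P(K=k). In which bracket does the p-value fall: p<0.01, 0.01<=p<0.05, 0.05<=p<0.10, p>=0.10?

p-value bracket: p<0.01

Exact binomial: n=19, k=2, p₀=3/5=0.6000
P(X=j) = C(n,j)·p₀^j·(1−p₀)^(n−j); p = Σ P(X=j) over j with P(X=j) ≤ P(X=2)
p-value (two-sided) = 0.00001
→ bracket: p<0.01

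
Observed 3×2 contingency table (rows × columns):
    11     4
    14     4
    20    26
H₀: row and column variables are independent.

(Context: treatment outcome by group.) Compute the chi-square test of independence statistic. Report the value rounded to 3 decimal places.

test statistic = 8.233

Row totals [15, 18, 46], col totals [45, 34], n=79
χ² = (11−8.54)²/8.54 + (4−6.46)²/6.46 + (14−10.25)²/10.25 + (4−7.75)²/7.75 + (20−26.20)²/26.20 + (26−19.80)²/19.80 = 8.2328
df = 2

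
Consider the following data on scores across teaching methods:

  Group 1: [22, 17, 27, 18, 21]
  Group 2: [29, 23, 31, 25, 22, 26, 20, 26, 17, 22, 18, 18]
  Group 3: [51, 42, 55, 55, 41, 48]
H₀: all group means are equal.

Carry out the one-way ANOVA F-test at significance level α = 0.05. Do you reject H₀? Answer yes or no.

Group means [21.00, 23.08, 48.67], grand mean 29.304
SSB = Σnᵢ(x̄ᵢ−x̄)² = 3058.620; SSW = ΣΣ(x−x̄ᵢ)² = 470.250
MSB = 3058.620/2 = 1529.3098; MSW = 470.250/20 = 23.5125
F = MSB/MSW = 65.0424
df = (2, 20)
p-value (upper-tail) = 0.00000
At α=0.05: p < α → reject H₀

reject H₀: yes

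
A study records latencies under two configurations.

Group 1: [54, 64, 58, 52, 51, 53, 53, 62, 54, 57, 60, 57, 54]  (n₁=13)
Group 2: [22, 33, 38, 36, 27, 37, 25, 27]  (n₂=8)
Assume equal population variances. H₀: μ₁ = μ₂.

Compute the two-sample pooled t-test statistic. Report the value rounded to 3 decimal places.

x̄₁=56.077, s₁=4.010, n₁=13
x̄₂=30.625, s₂=6.116, n₂=8
s_p² = [12·4.010² + 7·6.116²]/19 = 23.9367
SE = √(s_p²·(1/13+1/8)) = 2.1985
t = (56.077−30.625)/2.1985 = 11.5770
df = 19

test statistic = 11.577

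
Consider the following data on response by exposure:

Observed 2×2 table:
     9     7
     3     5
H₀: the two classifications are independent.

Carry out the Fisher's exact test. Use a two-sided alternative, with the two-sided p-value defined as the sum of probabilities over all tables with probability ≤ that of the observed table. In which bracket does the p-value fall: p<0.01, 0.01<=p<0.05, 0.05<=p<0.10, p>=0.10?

p-value bracket: p>=0.10

Margins: r₁=16, r₂=8, c₁=12, c₂=12, n=24
p_obs = C(16,9)·C(8,3)/C(24,12); sum pmf over tables with pmf ≤ p_obs
p-value (two-sided) = 0.66685
→ bracket: p>=0.10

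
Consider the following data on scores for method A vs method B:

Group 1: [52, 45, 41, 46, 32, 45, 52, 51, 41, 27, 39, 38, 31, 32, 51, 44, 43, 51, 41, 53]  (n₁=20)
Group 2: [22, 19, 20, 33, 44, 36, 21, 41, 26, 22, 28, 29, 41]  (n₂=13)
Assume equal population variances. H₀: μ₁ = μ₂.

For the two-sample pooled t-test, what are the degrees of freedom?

df = n₁ + n₂ − 2 = 20 + 13 − 2 = 31

degrees of freedom = 31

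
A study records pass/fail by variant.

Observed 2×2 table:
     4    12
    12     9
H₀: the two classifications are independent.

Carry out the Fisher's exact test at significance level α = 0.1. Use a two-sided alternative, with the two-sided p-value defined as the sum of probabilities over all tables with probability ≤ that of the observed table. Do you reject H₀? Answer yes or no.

Margins: r₁=16, r₂=21, c₁=16, c₂=21, n=37
p_obs = C(16,4)·C(21,12)/C(37,16); sum pmf over tables with pmf ≤ p_obs
p-value (two-sided) = 0.09311
At α=0.1: p < α → reject H₀

reject H₀: yes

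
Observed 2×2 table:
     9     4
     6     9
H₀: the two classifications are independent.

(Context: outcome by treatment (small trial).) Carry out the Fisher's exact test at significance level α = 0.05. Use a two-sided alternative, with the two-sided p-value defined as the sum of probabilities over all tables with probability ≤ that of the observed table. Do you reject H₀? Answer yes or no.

Margins: r₁=13, r₂=15, c₁=15, c₂=13, n=28
p_obs = C(13,9)·C(15,6)/C(28,15); sum pmf over tables with pmf ≤ p_obs
p-value (two-sided) = 0.15128
At α=0.05: p ≥ α → fail to reject H₀

reject H₀: no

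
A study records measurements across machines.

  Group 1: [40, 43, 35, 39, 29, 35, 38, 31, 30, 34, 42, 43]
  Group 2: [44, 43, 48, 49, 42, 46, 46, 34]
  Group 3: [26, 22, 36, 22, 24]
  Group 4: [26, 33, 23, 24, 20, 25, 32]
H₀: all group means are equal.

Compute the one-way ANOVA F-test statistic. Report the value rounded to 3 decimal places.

Group means [36.58, 44.00, 26.00, 26.14], grand mean 34.500
SSB = Σnᵢ(x̄ᵢ−x̄)² = 1624.226; SSW = ΣΣ(x−x̄ᵢ)² = 699.774
MSB = 1624.226/3 = 541.4087; MSW = 699.774/28 = 24.9919
F = MSB/MSW = 21.6633
df = (3, 28)

test statistic = 21.663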